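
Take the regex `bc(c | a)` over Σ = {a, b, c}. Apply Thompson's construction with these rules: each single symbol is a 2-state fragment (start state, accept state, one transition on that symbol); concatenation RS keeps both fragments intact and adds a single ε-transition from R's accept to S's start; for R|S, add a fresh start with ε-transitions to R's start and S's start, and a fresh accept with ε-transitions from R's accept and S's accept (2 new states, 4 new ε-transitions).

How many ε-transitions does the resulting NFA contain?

6

Per subexpression:
Each of the 4 symbol leaves contributes 0 ε-transitions.
  c | a : 4 ε-transitions
  bc(c | a) : 6 ε-transitions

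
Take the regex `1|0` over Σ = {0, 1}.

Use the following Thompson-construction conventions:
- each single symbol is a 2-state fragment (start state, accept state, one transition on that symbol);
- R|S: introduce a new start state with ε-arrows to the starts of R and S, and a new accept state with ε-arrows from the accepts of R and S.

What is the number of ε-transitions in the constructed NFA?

4

Building bottom-up:
Each of the 2 symbol leaves contributes 0 ε-transitions.
  1|0 = 4 ε-transitions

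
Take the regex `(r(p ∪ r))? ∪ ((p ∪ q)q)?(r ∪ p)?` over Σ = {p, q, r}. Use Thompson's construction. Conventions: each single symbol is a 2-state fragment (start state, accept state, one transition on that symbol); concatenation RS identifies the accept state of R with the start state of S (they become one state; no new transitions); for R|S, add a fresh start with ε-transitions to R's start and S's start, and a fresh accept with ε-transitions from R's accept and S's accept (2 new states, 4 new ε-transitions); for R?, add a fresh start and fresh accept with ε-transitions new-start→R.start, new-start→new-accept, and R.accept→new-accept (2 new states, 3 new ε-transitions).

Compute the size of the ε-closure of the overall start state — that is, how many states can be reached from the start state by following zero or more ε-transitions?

14

Compute the ε-closure size of each fragment's start state recursively; a symbol fragment's start has no outgoing ε-edge, so its closure is just itself (size 1).
  p ∪ r — |closure| = 1 + 1 + 1 = 3 (the new accept is not ε-reachable since no branch accepts ε)
  r(p ∪ r) — same as the first factor's closure: |closure| = 1
  (r(p ∪ r))? — new start has ε-edges to the inner start and to the new accept, so |closure| = 2 + 1 = 3
  p ∪ q — |closure| = 1 + 1 + 1 = 3 (the new accept is not ε-reachable since no branch accepts ε)
  (p ∪ q)q — same as the first factor's closure: |closure| = 3
  ((p ∪ q)q)? — |closure| = 1 (new start) + 3 (body) + 1 (new accept, via ε) = 5
  r ∪ p — |closure| = 1 + 1 + 1 = 3 (the new accept is not ε-reachable since no branch accepts ε)
  (r ∪ p)? — |closure| = 1 (new start) + 3 (body) + 1 (new accept, via ε) = 5
  ((p ∪ q)q)?(r ∪ p)? — the left operand accepts ε, so the closure extends into the next operand (the shared merged state is already counted); |closure| = 5 + (5−1) = 9
  (r(p ∪ r))? ∪ ((p ∪ q)q)?(r ∪ p)? — new start ε-reaches every alternative's start; at least one alternative accepts ε, so the union's new accept is reached too: |closure| = 1 + 3 + 9 + 1 = 14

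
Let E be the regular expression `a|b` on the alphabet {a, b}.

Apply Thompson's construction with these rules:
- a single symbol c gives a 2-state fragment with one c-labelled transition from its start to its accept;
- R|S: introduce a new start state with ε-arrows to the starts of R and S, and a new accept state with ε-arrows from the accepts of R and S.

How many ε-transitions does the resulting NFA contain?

Bottom-up over the parse tree:
Each of the 2 symbol leaves contributes 0 ε-transitions.
  a|b = 4 ε-transitions

4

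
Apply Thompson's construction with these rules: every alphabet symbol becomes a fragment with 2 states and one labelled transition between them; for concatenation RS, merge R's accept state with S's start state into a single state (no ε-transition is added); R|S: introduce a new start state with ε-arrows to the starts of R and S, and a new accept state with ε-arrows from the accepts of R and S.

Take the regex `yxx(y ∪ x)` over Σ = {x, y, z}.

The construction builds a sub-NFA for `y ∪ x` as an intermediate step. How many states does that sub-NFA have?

6

Fragment for `y ∪ x`:
Each of the 2 symbol leaves contributes a 2-state fragment.
  y ∪ x — 6 states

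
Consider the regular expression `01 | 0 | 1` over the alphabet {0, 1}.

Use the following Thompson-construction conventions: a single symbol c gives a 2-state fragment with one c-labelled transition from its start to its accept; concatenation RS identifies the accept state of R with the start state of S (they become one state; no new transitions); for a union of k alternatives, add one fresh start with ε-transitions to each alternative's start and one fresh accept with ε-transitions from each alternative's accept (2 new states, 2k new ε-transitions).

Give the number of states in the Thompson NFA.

Building bottom-up:
Each of the 4 symbol leaves contributes a 2-state fragment.
  01 : 3 states
  01 | 0 | 1 : 9 states

9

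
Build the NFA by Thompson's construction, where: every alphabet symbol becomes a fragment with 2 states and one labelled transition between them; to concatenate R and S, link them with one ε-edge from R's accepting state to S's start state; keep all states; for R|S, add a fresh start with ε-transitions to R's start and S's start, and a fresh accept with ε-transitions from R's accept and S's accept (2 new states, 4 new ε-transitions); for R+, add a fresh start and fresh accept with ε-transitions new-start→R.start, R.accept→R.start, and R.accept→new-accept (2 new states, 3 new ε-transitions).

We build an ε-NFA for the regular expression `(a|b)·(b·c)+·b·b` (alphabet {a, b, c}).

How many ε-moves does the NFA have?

Recursing over subexpressions:
Each of the 6 symbol leaves contributes 0 ε-transitions.
  a|b : 4 ε-transitions
  b·c : 1 ε-transition
  (b·c)+ : 4 ε-transitions
  (a|b)·(b·c)+·b·b : 11 ε-transitions

11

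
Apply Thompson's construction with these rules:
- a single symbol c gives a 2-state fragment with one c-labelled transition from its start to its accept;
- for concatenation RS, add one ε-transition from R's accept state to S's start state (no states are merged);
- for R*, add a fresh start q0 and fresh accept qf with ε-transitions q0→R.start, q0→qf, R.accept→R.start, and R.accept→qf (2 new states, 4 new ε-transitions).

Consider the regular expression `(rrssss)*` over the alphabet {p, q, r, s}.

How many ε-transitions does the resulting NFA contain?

Building bottom-up:
Each of the 6 symbol leaves contributes 0 ε-transitions.
  rrssss — 5 ε-transitions
  (rrssss)* — 9 ε-transitions

9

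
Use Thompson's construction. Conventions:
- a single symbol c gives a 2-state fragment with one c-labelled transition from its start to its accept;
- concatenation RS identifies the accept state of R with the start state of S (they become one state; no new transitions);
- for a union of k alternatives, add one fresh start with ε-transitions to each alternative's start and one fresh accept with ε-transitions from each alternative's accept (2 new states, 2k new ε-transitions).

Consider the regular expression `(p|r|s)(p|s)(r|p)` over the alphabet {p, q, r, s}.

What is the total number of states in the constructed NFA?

18

Recursing over subexpressions:
Each of the 7 symbol leaves contributes a 2-state fragment.
  p|r|s : 8 states
  p|s : 6 states
  r|p : 6 states
  (p|r|s)(p|s)(r|p) : 18 states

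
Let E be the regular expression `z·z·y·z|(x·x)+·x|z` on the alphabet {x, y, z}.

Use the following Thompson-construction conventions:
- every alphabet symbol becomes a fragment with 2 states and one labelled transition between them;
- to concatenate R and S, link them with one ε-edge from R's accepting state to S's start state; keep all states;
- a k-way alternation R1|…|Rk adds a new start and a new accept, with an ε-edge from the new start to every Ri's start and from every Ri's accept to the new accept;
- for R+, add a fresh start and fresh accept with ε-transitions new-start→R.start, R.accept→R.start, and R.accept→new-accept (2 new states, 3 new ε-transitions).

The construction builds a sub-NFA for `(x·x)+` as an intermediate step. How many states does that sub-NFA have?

6

Fragment for `(x·x)+`:
Each of the 2 symbol leaves contributes a 2-state fragment.
  x·x = 4 states
  (x·x)+ = 6 states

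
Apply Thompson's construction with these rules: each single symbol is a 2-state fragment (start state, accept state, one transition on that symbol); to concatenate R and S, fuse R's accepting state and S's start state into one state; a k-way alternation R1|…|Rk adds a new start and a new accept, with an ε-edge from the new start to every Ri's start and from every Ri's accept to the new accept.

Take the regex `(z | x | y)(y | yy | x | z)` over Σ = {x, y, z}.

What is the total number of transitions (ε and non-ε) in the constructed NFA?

Bottom-up over the parse tree:
Each of the 8 symbol leaves contributes 1 transition (1 symbol, 0 ε).
  z | x | y — 9 transitions (3 symbol, 6 ε)
  yy — 2 transitions (2 symbol, 0 ε)
  y | yy | x | z — 13 transitions (5 symbol, 8 ε)
  (z | x | y)(y | yy | x | z) — 22 transitions (8 symbol, 14 ε)

22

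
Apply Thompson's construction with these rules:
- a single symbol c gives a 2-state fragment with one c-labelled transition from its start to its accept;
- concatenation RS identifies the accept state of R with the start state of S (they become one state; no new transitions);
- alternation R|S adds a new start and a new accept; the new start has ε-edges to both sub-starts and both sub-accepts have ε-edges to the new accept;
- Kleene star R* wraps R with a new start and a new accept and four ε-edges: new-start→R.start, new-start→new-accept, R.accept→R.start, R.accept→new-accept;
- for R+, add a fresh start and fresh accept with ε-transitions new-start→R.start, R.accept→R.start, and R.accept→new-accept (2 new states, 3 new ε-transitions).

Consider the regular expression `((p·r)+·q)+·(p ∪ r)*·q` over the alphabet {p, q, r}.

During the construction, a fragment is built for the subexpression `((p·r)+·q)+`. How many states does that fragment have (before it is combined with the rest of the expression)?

8

Fragment for `((p·r)+·q)+`:
Each of the 3 symbol leaves contributes a 2-state fragment.
  p·r : 3 states
  (p·r)+ : 5 states
  (p·r)+·q : 6 states
  ((p·r)+·q)+ : 8 states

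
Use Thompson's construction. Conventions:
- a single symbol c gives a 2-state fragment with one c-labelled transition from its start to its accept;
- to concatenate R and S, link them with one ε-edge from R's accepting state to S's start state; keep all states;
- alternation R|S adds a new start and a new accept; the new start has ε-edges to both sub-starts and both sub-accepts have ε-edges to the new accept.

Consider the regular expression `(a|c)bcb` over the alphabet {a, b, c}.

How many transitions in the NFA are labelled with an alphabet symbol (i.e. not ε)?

5

Per subexpression:
Each of the 5 symbol leaves contributes exactly 1 symbol transition.
  a|c → 2 symbol transitions
  (a|c)bcb → 5 symbol transitions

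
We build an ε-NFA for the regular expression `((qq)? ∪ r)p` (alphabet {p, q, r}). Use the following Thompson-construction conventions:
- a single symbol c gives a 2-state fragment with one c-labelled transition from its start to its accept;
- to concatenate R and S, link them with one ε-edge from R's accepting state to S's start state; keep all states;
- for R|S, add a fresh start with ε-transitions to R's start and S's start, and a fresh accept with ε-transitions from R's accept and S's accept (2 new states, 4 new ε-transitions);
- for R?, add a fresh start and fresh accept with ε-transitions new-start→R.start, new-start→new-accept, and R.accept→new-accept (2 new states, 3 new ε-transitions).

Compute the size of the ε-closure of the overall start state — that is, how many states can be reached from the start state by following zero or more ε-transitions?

Compute the ε-closure size of each fragment's start state recursively; a symbol fragment's start has no outgoing ε-edge, so its closure is just itself (size 1).
  qq — |ε-closure| equals the left operand's closure size = 1 (its accept is not ε-reachable, so the closure stops there)
  (qq)? — |ε-closure| = 1 (new start) + 1 (body) + 1 (new accept, via ε) = 3
  (qq)? ∪ r — new start ε-reaches every alternative's start; at least one alternative accepts ε, so the union's new accept is reached too: |ε-closure| = 1 + 3 + 1 + 1 = 6
  ((qq)? ∪ r)p — the left operand accepts ε, so the closure extends into the next operand (via the concat ε-link); |ε-closure| = 6 + 1 = 7

7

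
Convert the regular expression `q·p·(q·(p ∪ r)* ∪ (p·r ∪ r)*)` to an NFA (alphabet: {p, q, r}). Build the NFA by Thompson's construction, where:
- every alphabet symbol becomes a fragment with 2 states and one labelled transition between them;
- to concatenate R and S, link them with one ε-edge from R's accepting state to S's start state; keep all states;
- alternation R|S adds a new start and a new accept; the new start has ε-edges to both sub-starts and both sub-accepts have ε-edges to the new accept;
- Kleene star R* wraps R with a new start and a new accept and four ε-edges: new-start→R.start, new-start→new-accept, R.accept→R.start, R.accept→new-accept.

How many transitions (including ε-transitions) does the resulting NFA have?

Recursing over subexpressions:
Each of the 8 symbol leaves contributes 1 transition (1 symbol, 0 ε).
  p ∪ r — 6 transitions (2 symbol, 4 ε)
  (p ∪ r)* — 10 transitions (2 symbol, 8 ε)
  q·(p ∪ r)* — 12 transitions (3 symbol, 9 ε)
  p·r — 3 transitions (2 symbol, 1 ε)
  p·r ∪ r — 8 transitions (3 symbol, 5 ε)
  (p·r ∪ r)* — 12 transitions (3 symbol, 9 ε)
  q·(p ∪ r)* ∪ (p·r ∪ r)* — 28 transitions (6 symbol, 22 ε)
  q·p·(q·(p ∪ r)* ∪ (p·r ∪ r)*) — 32 transitions (8 symbol, 24 ε)

32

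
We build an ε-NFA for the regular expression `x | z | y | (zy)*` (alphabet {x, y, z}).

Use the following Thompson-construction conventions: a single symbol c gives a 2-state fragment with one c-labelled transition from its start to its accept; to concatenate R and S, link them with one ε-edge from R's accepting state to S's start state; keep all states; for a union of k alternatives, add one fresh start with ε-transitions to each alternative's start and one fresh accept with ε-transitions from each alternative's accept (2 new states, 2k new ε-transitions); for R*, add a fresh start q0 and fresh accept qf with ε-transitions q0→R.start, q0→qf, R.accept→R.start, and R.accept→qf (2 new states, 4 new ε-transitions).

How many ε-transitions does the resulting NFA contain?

By structural recursion:
Each of the 5 symbol leaves contributes 0 ε-transitions.
  zy → 1 ε-transition
  (zy)* → 5 ε-transitions
  x | z | y | (zy)* → 13 ε-transitions

13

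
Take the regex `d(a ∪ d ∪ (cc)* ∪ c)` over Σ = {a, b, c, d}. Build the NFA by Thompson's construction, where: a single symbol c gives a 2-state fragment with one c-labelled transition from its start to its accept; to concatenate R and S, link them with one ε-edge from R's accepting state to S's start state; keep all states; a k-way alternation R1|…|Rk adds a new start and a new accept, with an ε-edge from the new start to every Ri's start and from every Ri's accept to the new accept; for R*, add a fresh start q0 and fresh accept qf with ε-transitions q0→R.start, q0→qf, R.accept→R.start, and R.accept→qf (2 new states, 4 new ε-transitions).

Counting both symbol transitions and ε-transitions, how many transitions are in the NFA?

20

By structural recursion:
Each of the 6 symbol leaves contributes 1 transition (1 symbol, 0 ε).
  cc — 3 transitions (2 symbol, 1 ε)
  (cc)* — 7 transitions (2 symbol, 5 ε)
  a ∪ d ∪ (cc)* ∪ c — 18 transitions (5 symbol, 13 ε)
  d(a ∪ d ∪ (cc)* ∪ c) — 20 transitions (6 symbol, 14 ε)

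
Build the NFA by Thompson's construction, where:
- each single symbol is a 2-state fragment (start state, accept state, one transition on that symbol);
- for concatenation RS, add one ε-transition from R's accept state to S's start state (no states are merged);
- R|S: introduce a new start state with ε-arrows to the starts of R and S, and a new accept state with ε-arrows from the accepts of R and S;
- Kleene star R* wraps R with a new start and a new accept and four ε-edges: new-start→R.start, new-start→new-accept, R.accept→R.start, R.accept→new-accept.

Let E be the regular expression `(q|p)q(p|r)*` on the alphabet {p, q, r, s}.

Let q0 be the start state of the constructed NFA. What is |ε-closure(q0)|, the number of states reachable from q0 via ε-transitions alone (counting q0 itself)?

Compute the ε-closure size of each fragment's start state recursively; a symbol fragment's start has no outgoing ε-edge, so its closure is just itself (size 1).
  q|p → C = 1 + 1 + 1 = 3 (the new accept is not ε-reachable since no branch accepts ε)
  p|r → C = 1 + 1 + 1 = 3 (the new accept is not ε-reachable since no branch accepts ε)
  (p|r)* → new start has ε-edges to the inner start and to the new accept, so C = 2 + 3 = 5
  (q|p)q(p|r)* → same as the first factor's closure: C = 3

3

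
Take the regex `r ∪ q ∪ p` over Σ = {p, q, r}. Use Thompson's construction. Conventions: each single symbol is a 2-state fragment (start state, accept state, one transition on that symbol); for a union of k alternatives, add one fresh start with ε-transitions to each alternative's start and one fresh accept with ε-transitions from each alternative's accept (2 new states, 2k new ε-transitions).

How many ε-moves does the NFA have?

6

Per subexpression:
Each of the 3 symbol leaves contributes 0 ε-transitions.
  r ∪ q ∪ p = 6 ε-transitions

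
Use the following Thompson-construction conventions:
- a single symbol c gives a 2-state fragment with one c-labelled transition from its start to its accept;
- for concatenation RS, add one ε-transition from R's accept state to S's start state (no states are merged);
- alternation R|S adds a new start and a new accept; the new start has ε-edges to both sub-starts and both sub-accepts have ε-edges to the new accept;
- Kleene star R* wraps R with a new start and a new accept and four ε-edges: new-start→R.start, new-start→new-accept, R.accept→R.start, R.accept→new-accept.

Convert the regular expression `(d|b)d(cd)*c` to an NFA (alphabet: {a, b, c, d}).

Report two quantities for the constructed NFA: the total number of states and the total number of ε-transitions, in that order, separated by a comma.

16, 12

Recursing over subexpressions:
Each of the 6 symbol leaves contributes 2 states and 0 ε-transitions.
  d|b — 6 states, 4 ε-transitions
  cd — 4 states, 1 ε-transition
  (cd)* — 6 states, 5 ε-transitions
  (d|b)d(cd)*c — 16 states, 12 ε-transitions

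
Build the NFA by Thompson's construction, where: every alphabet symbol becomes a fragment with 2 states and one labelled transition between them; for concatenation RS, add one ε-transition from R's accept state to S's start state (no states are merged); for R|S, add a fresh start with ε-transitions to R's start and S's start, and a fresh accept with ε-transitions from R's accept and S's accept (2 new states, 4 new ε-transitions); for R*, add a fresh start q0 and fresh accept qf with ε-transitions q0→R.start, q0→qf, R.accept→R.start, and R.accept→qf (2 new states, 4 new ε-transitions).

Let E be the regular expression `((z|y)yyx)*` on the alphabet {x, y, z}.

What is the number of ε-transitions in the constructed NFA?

11

Building bottom-up:
Each of the 5 symbol leaves contributes 0 ε-transitions.
  z|y = 4 ε-transitions
  (z|y)yyx = 7 ε-transitions
  ((z|y)yyx)* = 11 ε-transitions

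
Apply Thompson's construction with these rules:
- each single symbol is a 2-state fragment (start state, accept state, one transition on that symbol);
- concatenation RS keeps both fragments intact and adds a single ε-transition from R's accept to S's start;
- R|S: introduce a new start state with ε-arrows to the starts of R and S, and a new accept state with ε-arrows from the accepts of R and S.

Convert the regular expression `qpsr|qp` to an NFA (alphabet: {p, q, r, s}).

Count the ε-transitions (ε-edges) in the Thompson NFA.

8

By structural recursion:
Each of the 6 symbol leaves contributes 0 ε-transitions.
  qpsr — 3 ε-transitions
  qp — 1 ε-transition
  qpsr|qp — 8 ε-transitions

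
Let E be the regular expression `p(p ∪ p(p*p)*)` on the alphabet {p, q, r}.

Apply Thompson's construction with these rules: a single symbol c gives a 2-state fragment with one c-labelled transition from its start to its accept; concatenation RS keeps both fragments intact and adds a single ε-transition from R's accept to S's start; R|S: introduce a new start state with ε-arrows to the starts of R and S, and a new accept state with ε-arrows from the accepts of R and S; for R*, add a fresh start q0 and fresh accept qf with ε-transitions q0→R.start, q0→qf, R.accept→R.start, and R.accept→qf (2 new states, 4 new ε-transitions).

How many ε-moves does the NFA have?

15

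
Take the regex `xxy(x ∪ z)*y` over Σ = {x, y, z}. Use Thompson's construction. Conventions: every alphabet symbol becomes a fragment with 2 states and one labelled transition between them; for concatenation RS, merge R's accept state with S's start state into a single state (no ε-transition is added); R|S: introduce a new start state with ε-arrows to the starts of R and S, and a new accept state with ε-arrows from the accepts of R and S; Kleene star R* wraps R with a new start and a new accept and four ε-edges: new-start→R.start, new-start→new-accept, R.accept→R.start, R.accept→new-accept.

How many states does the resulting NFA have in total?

12

Building bottom-up:
Each of the 6 symbol leaves contributes a 2-state fragment.
  x ∪ z = 6 states
  (x ∪ z)* = 8 states
  xxy(x ∪ z)*y = 12 states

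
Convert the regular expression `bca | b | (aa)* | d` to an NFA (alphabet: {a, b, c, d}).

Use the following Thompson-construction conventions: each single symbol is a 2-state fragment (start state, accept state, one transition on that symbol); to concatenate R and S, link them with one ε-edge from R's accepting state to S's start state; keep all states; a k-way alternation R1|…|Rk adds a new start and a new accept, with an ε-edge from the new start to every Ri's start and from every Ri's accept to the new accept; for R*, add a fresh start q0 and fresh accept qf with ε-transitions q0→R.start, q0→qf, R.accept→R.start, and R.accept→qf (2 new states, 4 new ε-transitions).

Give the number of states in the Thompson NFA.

Building bottom-up:
Each of the 7 symbol leaves contributes a 2-state fragment.
  bca = 6 states
  aa = 4 states
  (aa)* = 6 states
  bca | b | (aa)* | d = 18 states

18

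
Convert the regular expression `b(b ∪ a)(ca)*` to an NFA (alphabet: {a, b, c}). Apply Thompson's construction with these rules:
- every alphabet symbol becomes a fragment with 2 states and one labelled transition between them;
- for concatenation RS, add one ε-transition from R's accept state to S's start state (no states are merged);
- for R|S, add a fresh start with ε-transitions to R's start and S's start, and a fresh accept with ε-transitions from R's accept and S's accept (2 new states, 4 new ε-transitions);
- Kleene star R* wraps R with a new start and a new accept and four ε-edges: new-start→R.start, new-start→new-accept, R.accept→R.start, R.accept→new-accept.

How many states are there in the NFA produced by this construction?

14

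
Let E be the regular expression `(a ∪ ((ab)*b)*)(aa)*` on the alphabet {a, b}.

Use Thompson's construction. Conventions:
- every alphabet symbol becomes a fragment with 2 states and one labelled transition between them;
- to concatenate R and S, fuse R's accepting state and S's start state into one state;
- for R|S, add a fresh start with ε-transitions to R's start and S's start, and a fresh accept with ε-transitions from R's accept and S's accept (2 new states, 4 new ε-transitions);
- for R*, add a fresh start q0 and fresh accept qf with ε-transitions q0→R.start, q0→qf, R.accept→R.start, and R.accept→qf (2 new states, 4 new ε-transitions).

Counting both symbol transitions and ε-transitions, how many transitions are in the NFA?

22

Building bottom-up:
Each of the 6 symbol leaves contributes 1 transition (1 symbol, 0 ε).
  ab : 2 transitions (2 symbol, 0 ε)
  (ab)* : 6 transitions (2 symbol, 4 ε)
  (ab)*b : 7 transitions (3 symbol, 4 ε)
  ((ab)*b)* : 11 transitions (3 symbol, 8 ε)
  a ∪ ((ab)*b)* : 16 transitions (4 symbol, 12 ε)
  aa : 2 transitions (2 symbol, 0 ε)
  (aa)* : 6 transitions (2 symbol, 4 ε)
  (a ∪ ((ab)*b)*)(aa)* : 22 transitions (6 symbol, 16 ε)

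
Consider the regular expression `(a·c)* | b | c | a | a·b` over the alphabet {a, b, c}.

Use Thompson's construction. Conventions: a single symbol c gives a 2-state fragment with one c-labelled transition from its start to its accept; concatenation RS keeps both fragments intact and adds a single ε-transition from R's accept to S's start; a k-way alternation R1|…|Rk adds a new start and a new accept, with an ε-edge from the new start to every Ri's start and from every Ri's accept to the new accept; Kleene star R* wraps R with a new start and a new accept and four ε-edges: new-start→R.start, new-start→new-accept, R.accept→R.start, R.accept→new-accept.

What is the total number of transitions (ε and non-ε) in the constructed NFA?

23

Bottom-up over the parse tree:
Each of the 7 symbol leaves contributes 1 transition (1 symbol, 0 ε).
  a·c — 3 transitions (2 symbol, 1 ε)
  (a·c)* — 7 transitions (2 symbol, 5 ε)
  a·b — 3 transitions (2 symbol, 1 ε)
  (a·c)* | b | c | a | a·b — 23 transitions (7 symbol, 16 ε)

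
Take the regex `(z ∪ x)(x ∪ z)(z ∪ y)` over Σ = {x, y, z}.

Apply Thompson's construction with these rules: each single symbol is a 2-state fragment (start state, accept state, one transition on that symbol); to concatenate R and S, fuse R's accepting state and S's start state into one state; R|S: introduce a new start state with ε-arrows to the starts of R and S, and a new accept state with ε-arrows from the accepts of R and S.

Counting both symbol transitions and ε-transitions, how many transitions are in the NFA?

Per subexpression:
Each of the 6 symbol leaves contributes 1 transition (1 symbol, 0 ε).
  z ∪ x = 6 transitions (2 symbol, 4 ε)
  x ∪ z = 6 transitions (2 symbol, 4 ε)
  z ∪ y = 6 transitions (2 symbol, 4 ε)
  (z ∪ x)(x ∪ z)(z ∪ y) = 18 transitions (6 symbol, 12 ε)

18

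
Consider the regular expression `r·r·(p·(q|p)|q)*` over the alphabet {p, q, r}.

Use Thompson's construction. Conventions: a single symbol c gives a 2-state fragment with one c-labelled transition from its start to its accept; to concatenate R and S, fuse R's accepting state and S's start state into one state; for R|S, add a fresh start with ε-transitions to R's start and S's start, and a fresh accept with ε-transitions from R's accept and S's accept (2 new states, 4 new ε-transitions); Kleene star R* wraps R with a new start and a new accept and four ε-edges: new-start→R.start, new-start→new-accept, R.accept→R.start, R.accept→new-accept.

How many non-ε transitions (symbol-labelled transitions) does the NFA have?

6

Bottom-up over the parse tree:
Each of the 6 symbol leaves contributes exactly 1 symbol transition.
  q|p → 2 symbol transitions
  p·(q|p) → 3 symbol transitions
  p·(q|p)|q → 4 symbol transitions
  (p·(q|p)|q)* → 4 symbol transitions
  r·r·(p·(q|p)|q)* → 6 symbol transitions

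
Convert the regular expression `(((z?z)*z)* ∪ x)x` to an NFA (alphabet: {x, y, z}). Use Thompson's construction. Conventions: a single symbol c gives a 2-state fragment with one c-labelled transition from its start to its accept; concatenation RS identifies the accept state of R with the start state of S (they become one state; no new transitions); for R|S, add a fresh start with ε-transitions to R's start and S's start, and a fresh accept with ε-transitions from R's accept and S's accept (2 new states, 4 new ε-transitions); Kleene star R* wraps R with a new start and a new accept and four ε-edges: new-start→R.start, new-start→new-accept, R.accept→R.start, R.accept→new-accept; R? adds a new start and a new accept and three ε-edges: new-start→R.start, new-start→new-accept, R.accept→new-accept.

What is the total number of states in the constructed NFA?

By structural recursion:
Each of the 5 symbol leaves contributes a 2-state fragment.
  z? = 4 states
  z?z = 5 states
  (z?z)* = 7 states
  (z?z)*z = 8 states
  ((z?z)*z)* = 10 states
  ((z?z)*z)* ∪ x = 14 states
  (((z?z)*z)* ∪ x)x = 15 states

15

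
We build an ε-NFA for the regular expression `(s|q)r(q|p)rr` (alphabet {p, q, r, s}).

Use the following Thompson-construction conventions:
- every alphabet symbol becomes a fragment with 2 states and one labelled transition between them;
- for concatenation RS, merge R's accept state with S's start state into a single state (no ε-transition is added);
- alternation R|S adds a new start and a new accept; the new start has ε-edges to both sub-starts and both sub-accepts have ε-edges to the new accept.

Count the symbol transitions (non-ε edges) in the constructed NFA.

Bottom-up over the parse tree:
Each of the 7 symbol leaves contributes exactly 1 symbol transition.
  s|q → 2 symbol transitions
  q|p → 2 symbol transitions
  (s|q)r(q|p)rr → 7 symbol transitions

7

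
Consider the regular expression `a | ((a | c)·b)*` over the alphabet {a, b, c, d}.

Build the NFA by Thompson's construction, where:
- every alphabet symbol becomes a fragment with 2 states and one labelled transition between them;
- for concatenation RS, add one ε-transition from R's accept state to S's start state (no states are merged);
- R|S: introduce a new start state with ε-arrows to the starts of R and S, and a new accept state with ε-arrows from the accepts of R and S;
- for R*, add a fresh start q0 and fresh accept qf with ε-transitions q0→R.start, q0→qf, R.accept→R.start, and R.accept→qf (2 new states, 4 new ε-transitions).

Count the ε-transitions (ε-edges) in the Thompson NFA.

Recursing over subexpressions:
Each of the 4 symbol leaves contributes 0 ε-transitions.
  a | c → 4 ε-transitions
  (a | c)·b → 5 ε-transitions
  ((a | c)·b)* → 9 ε-transitions
  a | ((a | c)·b)* → 13 ε-transitions

13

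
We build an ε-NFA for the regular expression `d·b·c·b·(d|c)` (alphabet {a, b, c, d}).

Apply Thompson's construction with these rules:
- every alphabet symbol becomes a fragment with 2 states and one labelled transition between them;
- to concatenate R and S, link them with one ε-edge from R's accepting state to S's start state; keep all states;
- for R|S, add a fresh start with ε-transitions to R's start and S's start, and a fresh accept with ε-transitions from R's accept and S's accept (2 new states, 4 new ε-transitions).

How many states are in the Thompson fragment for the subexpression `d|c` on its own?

6

Fragment for `d|c`:
Each of the 2 symbol leaves contributes a 2-state fragment.
  d|c : 6 states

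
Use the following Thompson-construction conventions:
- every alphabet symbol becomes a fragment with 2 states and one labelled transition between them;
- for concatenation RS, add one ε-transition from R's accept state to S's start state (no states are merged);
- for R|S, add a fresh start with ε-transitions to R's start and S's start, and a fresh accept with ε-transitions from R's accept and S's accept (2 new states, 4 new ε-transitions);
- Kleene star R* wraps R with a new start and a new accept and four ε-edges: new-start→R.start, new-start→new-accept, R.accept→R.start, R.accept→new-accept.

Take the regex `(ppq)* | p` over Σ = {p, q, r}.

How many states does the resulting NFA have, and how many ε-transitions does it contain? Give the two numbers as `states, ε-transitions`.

Per subexpression:
Each of the 4 symbol leaves contributes 2 states and 0 ε-transitions.
  ppq — 6 states, 2 ε-transitions
  (ppq)* — 8 states, 6 ε-transitions
  (ppq)* | p — 12 states, 10 ε-transitions

12, 10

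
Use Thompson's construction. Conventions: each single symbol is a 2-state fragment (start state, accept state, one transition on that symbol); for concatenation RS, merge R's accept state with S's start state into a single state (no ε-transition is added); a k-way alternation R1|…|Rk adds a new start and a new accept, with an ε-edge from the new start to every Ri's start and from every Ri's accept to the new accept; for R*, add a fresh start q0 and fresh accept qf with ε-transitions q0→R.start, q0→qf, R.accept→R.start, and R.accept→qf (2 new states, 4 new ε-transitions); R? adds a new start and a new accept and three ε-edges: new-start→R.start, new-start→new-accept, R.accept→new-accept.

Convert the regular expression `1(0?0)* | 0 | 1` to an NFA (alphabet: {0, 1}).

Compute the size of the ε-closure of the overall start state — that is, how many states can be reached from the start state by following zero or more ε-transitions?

4

Let C(F) = |ε-closure(F.start)| within fragment F, and note whether F accepts ε. Symbol fragments have C = 1 and do not accept ε. Then:
  0? : new start has ε-edges to the inner start and to the new accept, so C = 2 + 1 = 3
  0?0 : the left operand accepts ε, so the closure extends into the next operand (the shared merged state is already counted); C = 3 + (1−1) = 3
  (0?0)* : C = 1 (new start) + 3 (body) + 1 (new accept) = 5
  1(0?0)* : same as the first factor's closure: C = 1
  1(0?0)* | 0 | 1 : C = 1 + 1 + 1 + 1 = 4 (the new accept is not ε-reachable since no branch accepts ε)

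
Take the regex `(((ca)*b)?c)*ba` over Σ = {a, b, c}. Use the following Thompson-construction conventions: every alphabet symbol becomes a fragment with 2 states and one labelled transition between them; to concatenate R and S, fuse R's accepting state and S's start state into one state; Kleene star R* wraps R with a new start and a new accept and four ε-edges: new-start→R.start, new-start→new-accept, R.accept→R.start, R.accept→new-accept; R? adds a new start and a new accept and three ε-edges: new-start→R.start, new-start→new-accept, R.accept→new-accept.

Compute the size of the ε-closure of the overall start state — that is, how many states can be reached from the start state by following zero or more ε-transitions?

7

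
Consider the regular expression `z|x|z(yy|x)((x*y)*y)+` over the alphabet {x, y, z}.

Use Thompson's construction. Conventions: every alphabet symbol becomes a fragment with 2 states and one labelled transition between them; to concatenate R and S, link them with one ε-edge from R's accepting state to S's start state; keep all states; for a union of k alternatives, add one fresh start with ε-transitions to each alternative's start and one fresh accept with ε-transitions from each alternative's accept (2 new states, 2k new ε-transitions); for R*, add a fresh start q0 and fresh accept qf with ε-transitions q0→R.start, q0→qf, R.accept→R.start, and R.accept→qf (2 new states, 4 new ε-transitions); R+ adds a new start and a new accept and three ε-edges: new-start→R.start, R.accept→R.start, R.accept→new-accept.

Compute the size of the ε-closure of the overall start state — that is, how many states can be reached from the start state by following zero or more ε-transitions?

4

Work bottom-up. For each fragment F, track |ε-closure(F.start)| and whether F's accept lies in that closure (i.e. whether F accepts ε). A single-symbol fragment has closure size 1 and does not accept ε.
  yy : C equals the left operand's closure size = 1 (its accept is not ε-reachable, so the closure stops there)
  yy|x : new start ε-reaches every alternative's start; none of them accept ε, so the new accept is not reached: C = 1 + 1 + 1 = 3
  x* : C = 1 (new start) + 1 (body) + 1 (new accept) = 3
  x*y : the left operand accepts ε, so the closure extends into the next operand (via the concat ε-link); C = 3 + 1 = 4
  (x*y)* : the star's fresh start ε-reaches both the body's start and the fresh accept: C = 2 + 4 = 6
  (x*y)*y : C = 6 + 1 = 7 (closure spills across the concat boundary because the left factor accepts ε)
  ((x*y)*y)+ : new start ε-reaches only the body's start; the new accept needs a symbol first: C = 1 + 7 = 8
  z(yy|x)((x*y)*y)+ : C equals the left operand's closure size = 1 (its accept is not ε-reachable, so the closure stops there)
  z|x|z(yy|x)((x*y)*y)+ : new start ε-reaches every alternative's start; none of them accept ε, so the new accept is not reached: C = 1 + 1 + 1 + 1 = 4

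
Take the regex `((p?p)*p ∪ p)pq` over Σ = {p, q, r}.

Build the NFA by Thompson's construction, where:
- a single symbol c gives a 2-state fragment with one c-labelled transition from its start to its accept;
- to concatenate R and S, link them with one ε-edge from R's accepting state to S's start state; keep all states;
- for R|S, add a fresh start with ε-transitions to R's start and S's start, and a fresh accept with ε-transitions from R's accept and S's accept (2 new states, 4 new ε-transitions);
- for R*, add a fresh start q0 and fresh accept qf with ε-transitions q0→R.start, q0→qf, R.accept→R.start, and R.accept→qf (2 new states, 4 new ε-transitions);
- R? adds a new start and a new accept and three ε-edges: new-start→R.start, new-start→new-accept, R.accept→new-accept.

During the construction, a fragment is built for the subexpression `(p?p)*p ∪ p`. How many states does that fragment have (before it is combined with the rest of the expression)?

14

Fragment for `(p?p)*p ∪ p`:
Each of the 4 symbol leaves contributes a 2-state fragment.
  p? = 4 states
  p?p = 6 states
  (p?p)* = 8 states
  (p?p)*p = 10 states
  (p?p)*p ∪ p = 14 states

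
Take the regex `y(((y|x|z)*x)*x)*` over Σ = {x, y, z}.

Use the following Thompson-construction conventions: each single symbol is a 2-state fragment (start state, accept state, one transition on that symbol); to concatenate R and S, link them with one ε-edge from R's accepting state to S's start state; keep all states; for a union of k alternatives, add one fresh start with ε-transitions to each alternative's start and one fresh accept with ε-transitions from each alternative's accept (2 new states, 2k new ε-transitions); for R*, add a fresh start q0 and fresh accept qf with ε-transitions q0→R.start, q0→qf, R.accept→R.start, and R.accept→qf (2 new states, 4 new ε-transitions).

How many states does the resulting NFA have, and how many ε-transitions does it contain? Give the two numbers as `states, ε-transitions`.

Building bottom-up:
Each of the 6 symbol leaves contributes 2 states and 0 ε-transitions.
  y|x|z — 8 states, 6 ε-transitions
  (y|x|z)* — 10 states, 10 ε-transitions
  (y|x|z)*x — 12 states, 11 ε-transitions
  ((y|x|z)*x)* — 14 states, 15 ε-transitions
  ((y|x|z)*x)*x — 16 states, 16 ε-transitions
  (((y|x|z)*x)*x)* — 18 states, 20 ε-transitions
  y(((y|x|z)*x)*x)* — 20 states, 21 ε-transitions

20, 21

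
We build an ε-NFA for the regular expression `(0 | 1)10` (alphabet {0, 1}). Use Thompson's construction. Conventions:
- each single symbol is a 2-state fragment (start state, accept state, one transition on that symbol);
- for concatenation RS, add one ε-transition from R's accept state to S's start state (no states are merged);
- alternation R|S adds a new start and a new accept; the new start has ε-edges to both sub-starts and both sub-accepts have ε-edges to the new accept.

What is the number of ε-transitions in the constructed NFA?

6

By structural recursion:
Each of the 4 symbol leaves contributes 0 ε-transitions.
  0 | 1 → 4 ε-transitions
  (0 | 1)10 → 6 ε-transitions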